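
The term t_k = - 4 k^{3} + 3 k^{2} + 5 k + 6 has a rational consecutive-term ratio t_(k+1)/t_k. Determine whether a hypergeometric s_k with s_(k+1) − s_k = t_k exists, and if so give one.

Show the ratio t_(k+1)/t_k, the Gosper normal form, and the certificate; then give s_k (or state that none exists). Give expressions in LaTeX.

s_k = k \left(- k^{3} + 3 k^{2} + 4\right)

The ratio is (4*k**3 + 9*k**2 + k - 10)/(4*k**3 - 3*k**2 - 5*k - 6).
Factor: A=1; B=1; C=k**3 - 3*k**2/4 - 5*k/4 - 3/2.
Solve (1)·f(k+1) − (1)·f(k) = k**3 - 3*k**2/4 - 5*k/4 - 3/2.
deg f ≤ 4 (via 0,0,3).
Match coefficients ⇒ f(k) = k*(k**3 - 3*k**2 - 4)/4.
R(k) = B(k−1)·f(k)/C(k) = k*(k**3 - 3*k**2 - 4)/(4*k**3 - 3*k**2 - 5*k - 6); s_k = R·t_k = k*(-k**3 + 3*k**2 + 4).
Δs = -4*k**3 + 3*k**2 + 5*k + 6, as required.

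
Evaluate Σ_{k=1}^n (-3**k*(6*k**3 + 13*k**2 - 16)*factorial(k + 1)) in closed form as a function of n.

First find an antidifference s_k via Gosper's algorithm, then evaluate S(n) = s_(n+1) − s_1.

Compute t_(k+1)/t_k: get 3*(k + 2)*(6*(k + 1)**3 + 13*(k + 1)**2 - 16)/(6*k**3 + 13*k**2 - 16).
Take A(k)=3*k + 6, B(k)=1, C(k)=k**3 + 13*k**2/6 - 8/3.
Need (3*k + 6)·f(k+1) − (1)·f(k) = k**3 + 13*k**2/6 - 8/3.
d = 2 from the (1,0,3) case.
Match coefficients ⇒ f(k) = (k - 2)*(2*k + 1)/6.
Certificate R = B(k−1)f/C = (k - 2)*(2*k + 1)/(6*k**3 + 13*k**2 - 16) gives s_k = -3**k*(k - 2)*(2*k + 1)*factorial(k + 1).
Check: Δs_k = -3**k*(6*k**3 + 13*k**2 - 16)*factorial(k + 1). ✓
s_(n+1) = -3**(n + 1)*(n - 1)*(2*n + 3)*factorial(n + 2) and s_(1) = 18, so S(n) = -6*3**n*n**4*factorial(n) - 21*3**n*n**3*factorial(n) - 12*3**n*n**2*factorial(n) + 21*3**n*n*factorial(n) + 18*3**n*factorial(n) - 18.

S(n) = -6*3**n*n**4*factorial(n) - 21*3**n*n**3*factorial(n) - 12*3**n*n**2*factorial(n) + 21*3**n*n*factorial(n) + 18*3**n*factorial(n) - 18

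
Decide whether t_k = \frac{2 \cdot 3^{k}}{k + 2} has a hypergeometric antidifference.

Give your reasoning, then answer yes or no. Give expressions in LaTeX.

The ratio is 3*(k + 2)/(k + 3).
Normal form (A,B,C) = (3*k + 6, k + 3, 1).
Key eq: (3*k + 6)·f(k+1) = (k + 2)·f(k) + (1).
deg f ≤ -1 (via 1,1,0).
deg f ≤ -1 is impossible — no certificate.

No — key equation has no polynomial f.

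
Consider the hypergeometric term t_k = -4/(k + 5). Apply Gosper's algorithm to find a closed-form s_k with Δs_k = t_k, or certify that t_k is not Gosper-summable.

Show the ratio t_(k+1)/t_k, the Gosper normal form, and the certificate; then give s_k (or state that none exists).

not Gosper-summable; s_k does not exist

The ratio is (k + 5)/(k + 6).
Normal form (A,B,C) = (k + 5, k + 6, 1).
Solve (k + 5)·f(k+1) − (k + 5)·f(k) = 1.
d = 0 from the (1,1,0) case.
Put f(k) = c0: A·f(k+1) − B(k−1)·f(k) − C = -1; need -1 = 0 — inconsistent ⇒ no f, not summable.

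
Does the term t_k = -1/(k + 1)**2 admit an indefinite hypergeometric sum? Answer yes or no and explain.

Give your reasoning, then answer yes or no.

t_(k+1)/t_k = (k + 1)**2/(k + 2)**2.
Factor: A=k**2 + 2*k + 1; B=k**2 + 4*k + 4; C=1.
Need (k**2 + 2*k + 1)·f(k+1) − (k**2 + 2*k + 1)·f(k) = 1.
Bound: deg f ≤ 0.
Put f(k) = c0: A·f(k+1) − B(k−1)·f(k) − C = -1; need -1 = 0 — inconsistent ⇒ no f, not summable.

No — key equation has no polynomial f.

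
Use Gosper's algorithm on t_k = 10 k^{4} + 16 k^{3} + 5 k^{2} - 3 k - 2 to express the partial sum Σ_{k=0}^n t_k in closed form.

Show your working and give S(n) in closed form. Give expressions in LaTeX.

Ratio r(k) = (10*k**4 + 56*k**3 + 113*k**2 + 95*k + 26)/(10*k**4 + 16*k**3 + 5*k**2 - 3*k - 2).
Take A(k)=1, B(k)=1, C(k)=k**4 + 8*k**3/5 + k**2/2 - 3*k/10 - 1/5.
Need (1)·f(k+1) − (1)·f(k) = k**4 + 8*k**3/5 + k**2/2 - 3*k/10 - 1/5.
deg f ≤ 5 (via 0,0,4).
Match coefficients ⇒ f(k) = k**3*(k + 1)*(2*k - 3)/10.
Then R = B(k−1)f/C = k**3*(2*k - 3)/(10*k**3 + 6*k**2 - k - 2), so s_k = R(k)·t_k = k**3*(2*k**2 - k - 3).
Δs = 10*k**4 + 16*k**3 + 5*k**2 - 3*k - 2, as required.
s_(n+1) = 2*n**5 + 9*n**4 + 13*n**3 + 5*n**2 - 3*n - 2 and s_(0) = 0, so S(n) = 2*n**5 + 9*n**4 + 13*n**3 + 5*n**2 - 3*n - 2.

S(n) = 2 n^{5} + 9 n^{4} + 13 n^{3} + 5 n^{2} - 3 n - 2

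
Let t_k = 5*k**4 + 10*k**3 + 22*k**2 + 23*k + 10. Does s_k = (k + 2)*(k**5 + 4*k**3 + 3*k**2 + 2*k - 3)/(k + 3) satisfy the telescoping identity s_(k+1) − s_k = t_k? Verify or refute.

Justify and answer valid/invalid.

Invalid: residual (-4*k**5 - 25*k**4 - 48*k**3 - 86*k**2 - 77*k - 33)/(k**2 + 7*k + 12) ≠ 0.

s_(k+1) = (k + 3)*(2*k + (k + 1)**5 + 4*(k + 1)**3 + 3*(k + 1)**2 - 1)/(k + 4)
s_(k+1) − s_k = (5*k**6 + 41*k**5 + 127*k**4 + 249*k**3 + 349*k**2 + 269*k + 87)/(k**2 + 7*k + 12)
(s_(k+1) − s_k) − t_k = (-4*k**5 - 25*k**4 - 48*k**3 - 86*k**2 - 77*k - 33)/(k**2 + 7*k + 12)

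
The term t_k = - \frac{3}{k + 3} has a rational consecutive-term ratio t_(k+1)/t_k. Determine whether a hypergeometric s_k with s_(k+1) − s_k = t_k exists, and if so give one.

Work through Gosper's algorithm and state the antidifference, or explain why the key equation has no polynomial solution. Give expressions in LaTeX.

Compute t_(k+1)/t_k: get (k + 3)/(k + 4).
Gosper form: A/B · C(k+1)/C(k) with A=k + 3, B=k + 4, C=1.
Key eq: (k + 3)·f(k+1) = (k + 3)·f(k) + (1).
From deg A=1, deg B=1, deg C=0: d=0.
Write f(k) = c0. Then LHS − RHS = -1, requiring -1 = 0: contradictory. No certificate.

no hypergeometric antidifference exists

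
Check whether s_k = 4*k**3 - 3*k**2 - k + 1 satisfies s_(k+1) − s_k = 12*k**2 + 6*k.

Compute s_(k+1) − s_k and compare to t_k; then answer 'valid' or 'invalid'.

s_(k+1) = -k + 4*(k + 1)**3 - 3*(k + 1)**2
s_(k+1) − s_k = 6*k*(2*k + 1)
(s_(k+1) − s_k) − t_k = 0

Valid — Δs_k = t_k.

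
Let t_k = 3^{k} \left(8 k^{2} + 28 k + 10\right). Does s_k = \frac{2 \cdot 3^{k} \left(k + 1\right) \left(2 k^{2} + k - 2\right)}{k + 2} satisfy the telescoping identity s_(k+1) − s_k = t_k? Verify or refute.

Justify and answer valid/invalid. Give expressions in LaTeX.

s_(k+1) = 6*3**k*(k + 2)*(k + 2*(k + 1)**2 - 1)/(k + 3)
s_(k+1) − s_k = 3**k*(8*k**4 + 60*k**3 + 158*k**2 + 154*k + 36)/(k**2 + 5*k + 6)
(s_(k+1) − s_k) − t_k = 8*3**k*(-k**3 - 5*k**2 - 8*k - 3)/(k**2 + 5*k + 6)

Invalid: residual \frac{8 \cdot 3^{k} \left(- k^{3} - 5 k^{2} - 8 k - 3\right)}{k^{2} + 5 k + 6} ≠ 0.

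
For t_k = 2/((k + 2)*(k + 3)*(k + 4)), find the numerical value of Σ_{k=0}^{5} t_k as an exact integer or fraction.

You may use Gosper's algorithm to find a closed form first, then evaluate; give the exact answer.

Σ = 11/72

r(k) = (k + 2)/(k + 5) after simplifying.
So A=k + 2 and B=k + 5, with C=1.
Key eq: (k + 2)·f(k+1) = (k + 4)·f(k) + (1).
Bound: deg f ≤ 2.
A polynomial solution: f(k) = k*(k + 5)/12.
Then R = B(k−1)f/C = k*(k + 4)*(k + 5)/12, so s_k = R(k)·t_k = k*(k + 5)/(6*(k + 2)*(k + 3)).
s_(k+1) − s_k = 2/(k**3 + 9*k**2 + 26*k + 24) = t_k.
Telescoping: Σ = s_(6) − s_(0) = 11/72 − (0) = 11/72.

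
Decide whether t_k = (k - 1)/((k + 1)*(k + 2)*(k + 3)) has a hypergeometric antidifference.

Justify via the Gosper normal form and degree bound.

Ratio r(k) = k*(k + 1)/((k - 1)*(k + 4)).
Normal form (A,B,C) = (k + 1, k + 4, k - 1).
Solve (k + 1)·f(k+1) − (k + 3)·f(k) = k - 1.
From deg A=1, deg B=1, deg C=1: d=2.
Match coefficients ⇒ f(k) = -k.
Then R = B(k−1)f/C = -k*(k + 3)/(k - 1), so s_k = R(k)·t_k = -k/((k + 1)*(k + 2)).
Verify: (k - 1)/(k**3 + 6*k**2 + 11*k + 6) matches t_k.

Yes. s_k = -k/((k + 1)*(k + 2)).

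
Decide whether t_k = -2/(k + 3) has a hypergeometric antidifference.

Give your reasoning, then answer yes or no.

Ratio r(k) = (k + 3)/(k + 4).
So A=k + 3 and B=k + 4, with C=1.
Need (k + 3)·f(k+1) − (k + 3)·f(k) = 1.
d = 0 from the (1,1,0) case.
Put f(k) = c0: A·f(k+1) − B(k−1)·f(k) − C = -1; need -1 = 0 — inconsistent ⇒ no f, not summable.

No. Not Gosper-summable.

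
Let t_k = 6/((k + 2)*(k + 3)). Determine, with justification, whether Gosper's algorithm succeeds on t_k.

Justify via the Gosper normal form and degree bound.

Compute t_(k+1)/t_k: get (k + 2)/(k + 4).
Factor: A=k + 2; B=k + 4; C=1.
f must satisfy (k + 2)·f(k+1) − (k + 3)·f(k) = 1.
Bound: deg f ≤ 1.
Match coefficients ⇒ f(k) = k/2.
Certificate R = B(k−1)f/C = k*(k + 3)/2 gives s_k = 3*k/(k + 2).
Verify: 6/(k**2 + 5*k + 6) matches t_k.

Yes. s_k = 3*k/(k + 2).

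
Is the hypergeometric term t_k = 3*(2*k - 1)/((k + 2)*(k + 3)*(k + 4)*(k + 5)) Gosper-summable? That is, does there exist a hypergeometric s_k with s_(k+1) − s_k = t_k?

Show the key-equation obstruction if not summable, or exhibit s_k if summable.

Yes. s_k = k*(k**2 + 9*k - 46)/(24*(k + 2)*(k + 3)*(k + 4)).

Ratio r(k) = (k + 2)*(2*k + 1)/((k + 6)*(2*k - 1)).
Normal form (A,B,C) = (k + 2, k + 6, k - 1/2).
Solve (k + 2)·f(k+1) − (k + 5)·f(k) = k - 1/2.
deg f ≤ 3 (via 1,1,1).
A polynomial solution: f(k) = k*(k**2 + 9*k - 46)/144.
So s_k = (B(k−1)f/C)·t_k = (k*(k + 5)*(k**2 + 9*k - 46)/(72*(2*k - 1)))·t_k = k*(k**2 + 9*k - 46)/(24*(k + 2)*(k + 3)*(k + 4)).
Check: Δs_k = 3*(2*k - 1)/(k**4 + 14*k**3 + 71*k**2 + 154*k + 120). ✓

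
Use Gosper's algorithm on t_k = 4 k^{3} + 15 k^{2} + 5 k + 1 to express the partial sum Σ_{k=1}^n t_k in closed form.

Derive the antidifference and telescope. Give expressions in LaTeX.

Step 1: r(k) = (4*k**3 + 27*k**2 + 47*k + 25)/(4*k**3 + 15*k**2 + 5*k + 1).
Factor: A=1; B=1; C=k**3 + 15*k**2/4 + 5*k/4 + 1/4.
Key eq: (1)·f(k+1) = (1)·f(k) + (k**3 + 15*k**2/4 + 5*k/4 + 1/4).
d = 4 from the (0,0,3) case.
Solving with deg f ≤ 4: f(k) = k*(k**3 + 3*k**2 - 4*k + 1)/4.
Get s_k = R·t_k = k*(k**3 + 3*k**2 - 4*k + 1) with R(k) = B(k−1)f(k)/C(k) = k*(k**3 + 3*k**2 - 4*k + 1)/(4*k**3 + 15*k**2 + 5*k + 1).
Check: Δs_k = 4*k**3 + 15*k**2 + 5*k + 1. ✓
s_(n+1) = n**4 + 7*n**3 + 11*n**2 + 6*n + 1 and s_(1) = 1, so S(n) = n*(n**3 + 7*n**2 + 11*n + 6).

S(n) = n \left(n^{3} + 7 n^{2} + 11 n + 6\right)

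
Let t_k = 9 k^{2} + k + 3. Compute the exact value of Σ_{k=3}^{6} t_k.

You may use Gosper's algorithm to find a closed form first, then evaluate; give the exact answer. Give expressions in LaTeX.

Σ = 804

t_(k+1)/t_k = (k + 9*(k + 1)**2 + 4)/(9*k**2 + k + 3).
Gosper form: A/B · C(k+1)/C(k) with A=1, B=1, C=k**2 + k/9 + 1/3.
Set up (1)·f(k+1) − (1)·f(k) − (k**2 + k/9 + 1/3) = 0.
Degrees (0,0,2) ⇒ d ≤ 3.
Match coefficients ⇒ f(k) = k*(3*k**2 - 4*k + 4)/9.
Get s_k = R·t_k = k*(3*k**2 - 4*k + 4) with R(k) = B(k−1)f(k)/C(k) = k*(3*k**2 - 4*k + 4)/(9*k**2 + k + 3).
Verify: 9*k**2 + k + 3 matches t_k.
Σ_(k=3)^(6) t_k = s_(7) − s_(3) = 861 − (57) = 804.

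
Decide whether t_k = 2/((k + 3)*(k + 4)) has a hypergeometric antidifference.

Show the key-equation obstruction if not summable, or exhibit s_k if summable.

Yes. s_k = 2*k/(3*(k + 3)).

r(k) = (k + 3)/(k + 5) after simplifying.
Gosper form: A/B · C(k+1)/C(k) with A=k + 3, B=k + 5, C=1.
Need (k + 3)·f(k+1) − (k + 4)·f(k) = 1.
Bound: deg f ≤ 1.
Solving with deg f ≤ 1: f(k) = k/3.
So s_k = (B(k−1)f/C)·t_k = (k*(k + 4)/3)·t_k = 2*k/(3*(k + 3)).
Verify: 2/(k**2 + 7*k + 12) matches t_k.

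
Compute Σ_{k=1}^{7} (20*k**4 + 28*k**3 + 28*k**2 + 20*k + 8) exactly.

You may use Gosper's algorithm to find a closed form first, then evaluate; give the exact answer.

t_(k+1)/t_k = (5*k**4 + 27*k**3 + 58*k**2 + 60*k + 26)/(5*k**4 + 7*k**3 + 7*k**2 + 5*k + 2).
Gosper form: A/B · C(k+1)/C(k) with A=1, B=1, C=k**4 + 7*k**3/5 + 7*k**2/5 + k + 2/5.
Set up (1)·f(k+1) − (1)·f(k) − (k**4 + 7*k**3/5 + 7*k**2/5 + k + 2/5) = 0.
Bound: deg f ≤ 5.
A polynomial solution: f(k) = k*(4*k**4 - 3*k**3 + 2*k**2 + 3*k + 2)/20.
So s_k = (B(k−1)f/C)·t_k = (k*(4*k**4 - 3*k**3 + 2*k**2 + 3*k + 2)/(4*(5*k**4 + 7*k**3 + 7*k**2 + 5*k + 2)))·t_k = k*(4*k**4 - 3*k**3 + 2*k**2 + 3*k + 2).
s_(k+1) − s_k = 20*k**4 + 28*k**3 + 28*k**2 + 20*k + 8 = t_k.
Σ_(k=1)^(7) t_k = s_(8) − s_(1) = 120016 − (8) = 120008.

Σ = 120008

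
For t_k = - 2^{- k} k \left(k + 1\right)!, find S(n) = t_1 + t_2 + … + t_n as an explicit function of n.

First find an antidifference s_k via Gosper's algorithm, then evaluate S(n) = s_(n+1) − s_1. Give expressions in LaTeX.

r(k) = (k + 1)*(k + 2)/(2*k) after simplifying.
Normal form (A,B,C) = (k/2 + 1, 1, k).
Key eq: (k/2 + 1)·f(k+1) = (1)·f(k) + (k).
Degrees (1,0,1) ⇒ d ≤ 0.
Solve for f: f(k) = 2 (degree 0 ≤ 0).
Certificate R = B(k−1)f/C = 2/k gives s_k = -2**(1 - k)*factorial(k + 1).
Verify: -k*factorial(k + 1)/2**k matches t_k.
Σ_(k=1)^n t_k = s_(n+1) − s_(1) = (-factorial(n + 2)/2**n) − (-2), i.e. 2 - factorial(n + 2)/2**n.

S(n) = 2 - 2^{- n} \left(n + 2\right)!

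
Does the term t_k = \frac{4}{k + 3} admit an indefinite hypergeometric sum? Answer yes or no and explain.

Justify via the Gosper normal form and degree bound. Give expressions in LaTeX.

Ratio r(k) = (k + 3)/(k + 4).
Take A(k)=k + 3, B(k)=k + 4, C(k)=1.
Set up (k + 3)·f(k+1) − (k + 3)·f(k) − (1) = 0.
d = 0 from the (1,1,0) case.
Put f(k) = c0: A·f(k+1) − B(k−1)·f(k) − C = -1; need -1 = 0 — inconsistent ⇒ no f, not summable.

No — key equation has no polynomial f.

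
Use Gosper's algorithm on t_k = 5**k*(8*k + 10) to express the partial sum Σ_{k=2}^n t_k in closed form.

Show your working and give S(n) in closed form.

S(n) = 10*5**n*n + 10*5**n - 100

r(k) = 5*(4*k + 9)/(4*k + 5) after simplifying.
Gosper form: A/B · C(k+1)/C(k) with A=5, B=1, C=k + 5/4.
Key eq: (5)·f(k+1) = (1)·f(k) + (k + 5/4).
Degrees (0,0,1) ⇒ d ≤ 1.
Coefficient equations give f(k) = k/4.
Certificate R = B(k−1)f/C = k/(4*k + 5) gives s_k = 2*5**k*k.
s_(k+1) − s_k = 5**k*(8*k + 10) = t_k.
s_(n+1) = 10*5**n*(n + 1) and s_(2) = 100, so S(n) = 10*5**n*n + 10*5**n - 100.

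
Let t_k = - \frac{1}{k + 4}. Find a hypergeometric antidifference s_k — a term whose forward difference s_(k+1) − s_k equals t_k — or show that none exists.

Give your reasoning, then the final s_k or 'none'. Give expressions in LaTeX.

none (Gosper's algorithm certifies no s_k)

Compute t_(k+1)/t_k: get (k + 4)/(k + 5).
Normal form (A,B,C) = (k + 4, k + 5, 1).
Need (k + 4)·f(k+1) − (k + 4)·f(k) = 1.
Bound: deg f ≤ 0.
Generic f = c0 gives residual -1; -1 = 0 cannot hold, so t_k is not Gosper-summable.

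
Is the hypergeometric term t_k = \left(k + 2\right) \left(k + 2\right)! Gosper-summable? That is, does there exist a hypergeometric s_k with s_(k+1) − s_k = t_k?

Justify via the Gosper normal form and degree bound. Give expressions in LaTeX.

Ratio r(k) = (k + 3)**2/(k + 2).
Normal form (A,B,C) = (k + 3, 1, k + 2).
Solve (k + 3)·f(k+1) − (1)·f(k) = k + 2.
d = 0 from the (1,0,1) case.
Solving with deg f ≤ 0: f(k) = 1.
So s_k = (B(k−1)f/C)·t_k = (1/(k + 2))·t_k = factorial(k + 2).
Δs = (k + 2)*factorial(k + 2), as required.

Yes. s_k = \left(k + 2\right)!.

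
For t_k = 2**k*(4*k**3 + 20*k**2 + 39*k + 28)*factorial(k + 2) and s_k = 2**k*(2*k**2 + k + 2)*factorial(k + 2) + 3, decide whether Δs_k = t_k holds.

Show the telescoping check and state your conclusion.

Valid: the claim telescopes to t_k.

s_(k+1) = 2**(k + 1)*(k + 2*(k + 1)**2 + 3)*factorial(k + 3) + 3
s_(k+1) − s_k = 2**k*(4*k**3 + 20*k**2 + 39*k + 28)*factorial(k + 2)
(s_(k+1) − s_k) − t_k = 0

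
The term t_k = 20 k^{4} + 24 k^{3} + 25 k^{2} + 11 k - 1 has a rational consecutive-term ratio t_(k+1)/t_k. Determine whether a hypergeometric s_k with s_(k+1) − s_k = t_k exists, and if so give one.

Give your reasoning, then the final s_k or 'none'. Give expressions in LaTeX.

s_k = k \left(4 k^{4} - 4 k^{3} + 3 k^{2} - k - 3\right)

t_(k+1)/t_k = (20*k**4 + 104*k**3 + 217*k**2 + 213*k + 79)/(20*k**4 + 24*k**3 + 25*k**2 + 11*k - 1).
Take A(k)=1, B(k)=1, C(k)=k**4 + 6*k**3/5 + 5*k**2/4 + 11*k/20 - 1/20.
Set up (1)·f(k+1) − (1)·f(k) − (k**4 + 6*k**3/5 + 5*k**2/4 + 11*k/20 - 1/20) = 0.
From deg A=0, deg B=0, deg C=4: d=5.
Coefficient equations give f(k) = k*(4*k**4 - 4*k**3 + 3*k**2 - k - 3)/20.
So s_k = (B(k−1)f/C)·t_k = (k*(4*k**4 - 4*k**3 + 3*k**2 - k - 3)/(20*k**4 + 24*k**3 + 25*k**2 + 11*k - 1))·t_k = k*(4*k**4 - 4*k**3 + 3*k**2 - k - 3).
Verify: 20*k**4 + 24*k**3 + 25*k**2 + 11*k - 1 matches t_k.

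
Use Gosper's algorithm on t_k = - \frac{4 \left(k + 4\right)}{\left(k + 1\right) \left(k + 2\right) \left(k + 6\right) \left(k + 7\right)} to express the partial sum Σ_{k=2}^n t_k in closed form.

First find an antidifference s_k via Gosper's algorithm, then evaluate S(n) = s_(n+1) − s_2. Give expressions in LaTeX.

S(n) = \frac{- n^{2} - 9 n + 10}{12 \left(n^{2} + 9 n + 14\right)}

t_(k+1)/t_k = (k + 1)*(k + 5)*(k + 6)/((k + 3)*(k + 4)*(k + 8)).
So A=k + 1 and B=k + 8, with C=k**4 + 16*k**3 + 95*k**2 + 248*k + 240.
Solve (k + 1)·f(k+1) − (k + 7)·f(k) = k**4 + 16*k**3 + 95*k**2 + 248*k + 240.
deg f ≤ 6 (via 1,1,4).
Match coefficients ⇒ f(k) = k*(k + 2)*(k + 3)*(k + 4)*(k + 5)*(k + 7)/12.
R(k) = B(k−1)·f(k)/C(k) = k*(k + 2)*(k + 7)**2/(12*(k + 4)); s_k = R·t_k = k*(-k - 7)/(3*(k**2 + 7*k + 6)).
Verify: 4*(-k - 4)/(k**4 + 16*k**3 + 83*k**2 + 152*k + 84) matches t_k.
Telescope: S(n) = s_(n+1) − s_(2) = (-n**2 - 9*n - 8)/(3*(n**2 + 9*n + 14)) − (-1/4) = (-n**2 - 9*n + 10)/(12*(n**2 + 9*n + 14)).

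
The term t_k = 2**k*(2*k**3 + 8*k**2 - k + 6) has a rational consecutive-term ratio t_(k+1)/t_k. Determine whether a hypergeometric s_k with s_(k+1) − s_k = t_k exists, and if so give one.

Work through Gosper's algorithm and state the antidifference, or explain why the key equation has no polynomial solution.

t_(k+1)/t_k = 2*(2*k**3 + 14*k**2 + 21*k + 15)/(2*k**3 + 8*k**2 - k + 6).
So A=2 and B=1, with C=k**3 + 4*k**2 - k/2 + 3.
Need (2)·f(k+1) − (1)·f(k) = k**3 + 4*k**2 - k/2 + 3.
Degrees (0,0,3) ⇒ d ≤ 3.
Match coefficients ⇒ f(k) = (2*k**3 - 4*k**2 + 3*k + 4)/2.
Then R = B(k−1)f/C = (2*k**3 - 4*k**2 + 3*k + 4)/(2*k**3 + 8*k**2 - k + 6), so s_k = R(k)·t_k = 2**k*(2*k**3 - 4*k**2 + 3*k + 4).
Check: Δs_k = 2**k*(2*k**3 + 8*k**2 - k + 6). ✓

s_k = 2**k*(2*k**3 - 4*k**2 + 3*k + 4)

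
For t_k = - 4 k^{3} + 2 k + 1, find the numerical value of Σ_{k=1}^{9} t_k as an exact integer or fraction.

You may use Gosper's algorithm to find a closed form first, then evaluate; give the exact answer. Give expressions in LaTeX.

Step 1: r(k) = (2*k - 4*(k + 1)**3 + 3)/(-4*k**3 + 2*k + 1).
So A=1 and B=1, with C=k**3 - k/2 - 1/4.
Set up (1)·f(k+1) − (1)·f(k) − (k**3 - k/2 - 1/4) = 0.
deg f ≤ 4 (via 0,0,3).
Solve for f: f(k) = k**3*(k - 2)/4 (degree 4 ≤ 4).
R(k) = B(k−1)·f(k)/C(k) = k**3*(k - 2)/(4*k**3 - 2*k - 1); s_k = R·t_k = k**3*(2 - k).
Δs = -4*k**3 + 2*k + 1, as required.
Telescoping: Σ = s_(10) − s_(1) = -8000 − (1) = -8001.

Σ = -8001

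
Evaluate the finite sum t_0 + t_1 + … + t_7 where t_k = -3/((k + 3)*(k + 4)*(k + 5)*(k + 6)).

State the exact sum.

Σ = -23/1430

r(k) = (k + 3)/(k + 7) after simplifying.
Factor: A=k + 3; B=k + 7; C=1.
Need (k + 3)·f(k+1) − (k + 6)·f(k) = 1.
deg f ≤ 3 (via 1,1,0).
Coefficient equations give f(k) = k*(k**2 + 12*k + 47)/180.
Certificate R = B(k−1)f/C = k*(k + 6)*(k**2 + 12*k + 47)/180 gives s_k = k*(-k**2 - 12*k - 47)/(60*(k + 3)*(k + 4)*(k + 5)).
Δs = -3/(k**4 + 18*k**3 + 119*k**2 + 342*k + 360), as required.
Sum = s_(8) − s_(0); s_(8) = -23/1430, s_(0) = 0 ⇒ -23/1430.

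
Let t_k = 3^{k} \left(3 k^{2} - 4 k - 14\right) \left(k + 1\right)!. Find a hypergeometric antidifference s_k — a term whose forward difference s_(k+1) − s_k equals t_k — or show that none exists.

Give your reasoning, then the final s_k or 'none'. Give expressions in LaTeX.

s_k = 3^{k} \left(k - 4\right) \left(k + 1\right)!

r(k) = 3*(3*k**3 + 8*k**2 - 11*k - 30)/(3*k**2 - 4*k - 14) after simplifying.
Take A(k)=3*k + 6, B(k)=1, C(k)=k**2 - 4*k/3 - 14/3.
Solve (3*k + 6)·f(k+1) − (1)·f(k) = k**2 - 4*k/3 - 14/3.
Bound: deg f ≤ 1.
Solve for f: f(k) = (k - 4)/3 (degree 1 ≤ 1).
So s_k = (B(k−1)f/C)·t_k = ((k - 4)/(3*k**2 - 4*k - 14))·t_k = 3**k*(k - 4)*factorial(k + 1).
Check: Δs_k = 3**k*(3*k**2 - 4*k - 14)*factorial(k + 1). ✓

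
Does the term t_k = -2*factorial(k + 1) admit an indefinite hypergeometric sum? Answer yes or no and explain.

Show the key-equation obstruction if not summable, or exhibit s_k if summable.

Ratio r(k) = k + 2.
So A=k + 2 and B=1, with C=1.
f must satisfy (k + 2)·f(k+1) − (1)·f(k) = 1.
From deg A=1, deg B=0, deg C=0: d=-1.
Bound -1 < 0, so the key equation has no polynomial solution.

No — negative degree bound, so no certificate f.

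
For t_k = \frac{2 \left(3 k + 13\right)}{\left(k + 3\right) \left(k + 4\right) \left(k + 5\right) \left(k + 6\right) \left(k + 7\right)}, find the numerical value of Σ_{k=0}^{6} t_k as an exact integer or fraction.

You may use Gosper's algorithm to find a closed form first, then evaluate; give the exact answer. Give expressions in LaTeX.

Σ = 49/2340

The ratio is (k + 3)*(3*k + 16)/((k + 8)*(3*k + 13)).
Normal form (A,B,C) = (k + 3, k + 8, k + 13/3).
Key eq: (k + 3)·f(k+1) = (k + 7)·f(k) + (k + 13/3).
Degrees (1,1,1) ⇒ d ≤ 4.
Coefficient equations give f(k) = k*(k + 4)*(k**2 + 14*k + 63)/270.
Certificate R = B(k−1)f/C = k*(k + 4)*(k + 7)*(k**2 + 14*k + 63)/(90*(3*k + 13)) gives s_k = k*(k**2 + 14*k + 63)/(45*(k**3 + 14*k**2 + 63*k + 90)).
Verify: 2*(3*k + 13)/(k**5 + 25*k**4 + 245*k**3 + 1175*k**2 + 2754*k + 2520) matches t_k.
Σ_(k=0)^(6) t_k = s_(7) − s_(0) = 49/2340 − (0) = 49/2340.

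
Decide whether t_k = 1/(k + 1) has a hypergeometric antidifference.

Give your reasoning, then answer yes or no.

No. Not Gosper-summable.

Ratio r(k) = (k + 1)/(k + 2).
A = k + 1, B = k + 2, C = 1.
Solve (k + 1)·f(k+1) − (k + 1)·f(k) = 1.
Degrees (1,1,0) ⇒ d ≤ 0.
f = c0 ⇒ A·f(k+1) − B(k−1)·f(k) − C = -1. The system {-1 = 0} is inconsistent; no antidifference.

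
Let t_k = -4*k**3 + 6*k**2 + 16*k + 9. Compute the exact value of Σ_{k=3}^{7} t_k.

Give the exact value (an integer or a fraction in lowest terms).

Σ = -1845

Step 1: r(k) = (4*k**3 + 6*k**2 - 16*k - 27)/(4*k**3 - 6*k**2 - 16*k - 9).
Normal form (A,B,C) = (1, 1, k**3 - 3*k**2/2 - 4*k - 9/4).
Solve (1)·f(k+1) − (1)·f(k) = k**3 - 3*k**2/2 - 4*k - 9/4.
Degrees (0,0,3) ⇒ d ≤ 4.
Match coefficients ⇒ f(k) = k*(k**3 - 4*k**2 - 4*k - 2)/4.
Certificate R = B(k−1)f/C = k*(k**3 - 4*k**2 - 4*k - 2)/(4*k**3 - 6*k**2 - 16*k - 9) gives s_k = k*(-k**3 + 4*k**2 + 4*k + 2).
Check: Δs_k = -4*k**3 + 6*k**2 + 16*k + 9. ✓
Evaluate s at k=8 and k=3: -1776 and 69; difference -1845.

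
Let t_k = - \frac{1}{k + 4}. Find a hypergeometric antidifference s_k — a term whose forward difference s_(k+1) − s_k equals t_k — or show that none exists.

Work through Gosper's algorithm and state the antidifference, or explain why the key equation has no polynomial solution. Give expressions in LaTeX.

Compute t_(k+1)/t_k: get (k + 4)/(k + 5).
So A=k + 4 and B=k + 5, with C=1.
Key eq: (k + 4)·f(k+1) = (k + 4)·f(k) + (1).
deg f ≤ 0 (via 1,1,0).
Write f(k) = c0. Then LHS − RHS = -1, requiring -1 = 0: contradictory. No certificate.

no hypergeometric antidifference exists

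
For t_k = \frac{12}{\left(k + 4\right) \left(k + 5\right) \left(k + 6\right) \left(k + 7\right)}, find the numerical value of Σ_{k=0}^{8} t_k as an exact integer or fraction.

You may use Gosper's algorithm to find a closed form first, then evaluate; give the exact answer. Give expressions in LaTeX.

Ratio r(k) = (k + 4)/(k + 8).
Gosper form: A/B · C(k+1)/C(k) with A=k + 4, B=k + 8, C=1.
Key eq: (k + 4)·f(k+1) = (k + 7)·f(k) + (1).
Degrees (1,1,0) ⇒ d ≤ 3.
Coefficient equations give f(k) = k*(k**2 + 15*k + 74)/360.
R(k) = B(k−1)·f(k)/C(k) = k*(k + 7)*(k**2 + 15*k + 74)/360; s_k = R·t_k = k*(k**2 + 15*k + 74)/(30*(k + 4)*(k + 5)*(k + 6)).
Δs = 12/(k**4 + 22*k**3 + 179*k**2 + 638*k + 840), as required.
Telescoping: Σ = s_(9) − s_(0) = 29/910 − (0) = 29/910.

Σ = 29/910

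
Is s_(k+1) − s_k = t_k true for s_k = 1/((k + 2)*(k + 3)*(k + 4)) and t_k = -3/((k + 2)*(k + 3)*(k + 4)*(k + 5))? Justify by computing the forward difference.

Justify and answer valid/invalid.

s_(k+1) = 1/((k + 3)*(k + 4)*(k + 5))
s_(k+1) − s_k = -3/((k + 2)*(k + 3)*(k + 4)*(k + 5))
(s_(k+1) − s_k) − t_k = 0

Valid — Δs_k = t_k.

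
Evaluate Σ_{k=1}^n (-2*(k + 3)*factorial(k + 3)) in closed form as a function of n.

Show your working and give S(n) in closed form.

S(n) = 48 - 2*factorial(n + 4)

The ratio is (k + 4)**2/(k + 3).
Normal form (A,B,C) = (k + 4, 1, k + 3).
Solve (k + 4)·f(k+1) − (1)·f(k) = k + 3.
d = 0 from the (1,0,1) case.
A polynomial solution: f(k) = 1.
Get s_k = R·t_k = -2*factorial(k + 3) with R(k) = B(k−1)f(k)/C(k) = 1/(k + 3).
Δs = -2*(k + 3)*factorial(k + 3), as required.
s_(n+1) = -2*factorial(n + 4) and s_(1) = -48, so S(n) = 48 - 2*factorial(n + 4).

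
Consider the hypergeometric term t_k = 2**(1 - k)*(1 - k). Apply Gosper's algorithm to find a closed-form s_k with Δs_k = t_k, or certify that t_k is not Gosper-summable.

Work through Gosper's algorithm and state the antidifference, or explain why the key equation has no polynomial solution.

Compute t_(k+1)/t_k: get k/(2*(k - 1)).
A = 1/2, B = 1, C = k - 1.
Solve (1/2)·f(k+1) − (1)·f(k) = k - 1.
From deg A=0, deg B=0, deg C=1: d=1.
Solve for f: f(k) = -2*k (degree 1 ≤ 1).
R(k) = B(k−1)·f(k)/C(k) = -2*k/(k - 1); s_k = R·t_k = 2**(2 - k)*k.
s_(k+1) − s_k = 2**(1 - k)*(1 - k) = t_k.

s_k = 2**(2 - k)*k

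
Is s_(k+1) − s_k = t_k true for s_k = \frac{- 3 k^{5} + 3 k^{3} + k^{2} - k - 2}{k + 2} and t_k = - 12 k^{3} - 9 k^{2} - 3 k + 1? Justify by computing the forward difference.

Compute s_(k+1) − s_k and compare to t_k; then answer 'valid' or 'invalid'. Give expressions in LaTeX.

s_(k+1) = (-k - 3*(k + 1)**5 + 3*(k + 1)**3 + (k + 1)**2 - 3)/(k + 3)
s_(k+1) − s_k = (-12*k**5 - 60*k**4 - 84*k**3 - 47*k**2 - 7*k + 2)/(k**2 + 5*k + 6)
(s_(k+1) − s_k) − t_k = (9*k**4 + 36*k**3 + 21*k**2 + 6*k - 4)/(k**2 + 5*k + 6)

Invalid: residual \frac{9 k^{4} + 36 k^{3} + 21 k^{2} + 6 k - 4}{k^{2} + 5 k + 6} ≠ 0.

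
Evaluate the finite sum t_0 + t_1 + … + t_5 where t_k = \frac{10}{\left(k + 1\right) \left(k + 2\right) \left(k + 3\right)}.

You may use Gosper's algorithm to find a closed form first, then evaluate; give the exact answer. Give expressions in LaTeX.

Step 1: r(k) = (k + 1)/(k + 4).
Normal form (A,B,C) = (k + 1, k + 4, 1).
Need (k + 1)·f(k+1) − (k + 3)·f(k) = 1.
Bound: deg f ≤ 2.
Coefficient equations give f(k) = k*(k + 3)/4.
Certificate R = B(k−1)f/C = k*(k + 3)**2/4 gives s_k = 5*k*(k + 3)/(2*(k + 1)*(k + 2)).
Δs = 10/(k**3 + 6*k**2 + 11*k + 6), as required.
Σ_(k=0)^(5) t_k = s_(6) − s_(0) = 135/56 − (0) = 135/56.

Σ = 135/56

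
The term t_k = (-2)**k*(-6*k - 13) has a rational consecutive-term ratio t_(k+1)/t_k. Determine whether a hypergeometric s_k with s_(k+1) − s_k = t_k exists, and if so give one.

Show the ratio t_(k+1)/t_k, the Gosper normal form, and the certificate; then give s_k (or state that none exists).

Step 1: r(k) = 2*(-6*k - 19)/(6*k + 13).
So A=-2 and B=1, with C=k + 13/6.
Solve (-2)·f(k+1) − (1)·f(k) = k + 13/6.
From deg A=0, deg B=0, deg C=1: d=1.
Solving with deg f ≤ 1: f(k) = -(2*k + 3)/6.
Get s_k = R·t_k = (-2)**k*(2*k + 3) with R(k) = B(k−1)f(k)/C(k) = -(2*k + 3)/(6*k + 13).
Verify: (-2)**k*(-6*k - 13) matches t_k.

s_k = (-2)**k*(2*k + 3)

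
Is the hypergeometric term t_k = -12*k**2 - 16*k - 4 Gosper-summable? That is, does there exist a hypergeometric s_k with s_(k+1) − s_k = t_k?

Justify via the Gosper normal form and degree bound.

r(k) = (3*k**2 + 10*k + 8)/(3*k**2 + 4*k + 1) after simplifying.
Take A(k)=1, B(k)=1, C(k)=k**2 + 4*k/3 + 1/3.
Solve (1)·f(k+1) − (1)·f(k) = k**2 + 4*k/3 + 1/3.
Bound: deg f ≤ 3.
Solving with deg f ≤ 3: f(k) = k*(k + 1)*(2*k - 1)/6.
Certificate R = B(k−1)f/C = k*(2*k - 1)/(2*(3*k + 1)) gives s_k = 2*k*(-2*k**2 - k + 1).
s_(k+1) − s_k = -12*k**2 - 16*k - 4 = t_k.

Yes. s_k = 2*k*(-2*k**2 - k + 1).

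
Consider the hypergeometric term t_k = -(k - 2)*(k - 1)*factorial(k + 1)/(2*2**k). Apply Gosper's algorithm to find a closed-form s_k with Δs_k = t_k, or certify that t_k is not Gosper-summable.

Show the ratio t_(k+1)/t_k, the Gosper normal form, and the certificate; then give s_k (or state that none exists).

s_k = -(k - 4)*factorial(k + 1)/2**k

Ratio r(k) = k*(k + 2)/(2*(k - 2)).
Gosper form: A/B · C(k+1)/C(k) with A=k/2 + 1, B=1, C=k**2 - 3*k + 2.
f must satisfy (k/2 + 1)·f(k+1) − (1)·f(k) = k**2 - 3*k + 2.
deg f ≤ 1 (via 1,0,2).
Solve for f: f(k) = 2*(k - 4) (degree 1 ≤ 1).
Get s_k = R·t_k = -(k - 4)*factorial(k + 1)/2**k with R(k) = B(k−1)f(k)/C(k) = 2*(k - 4)/((k - 2)*(k - 1)).
s_(k+1) − s_k = -(k - 2)*(k - 1)*factorial(k + 1)/(2*2**k) = t_k.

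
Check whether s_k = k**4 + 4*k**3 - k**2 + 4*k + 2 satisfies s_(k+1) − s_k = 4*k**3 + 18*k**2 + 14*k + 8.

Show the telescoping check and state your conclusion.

s_(k+1) = k**4 + 8*k**3 + 17*k**2 + 18*k + 10
s_(k+1) − s_k = 4*k**3 + 18*k**2 + 14*k + 8
(s_(k+1) − s_k) − t_k = 0

Valid: the claim telescopes to t_k.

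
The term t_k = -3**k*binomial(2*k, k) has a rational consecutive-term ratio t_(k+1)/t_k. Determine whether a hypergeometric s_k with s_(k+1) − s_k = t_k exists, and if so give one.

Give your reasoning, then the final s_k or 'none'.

none (Gosper's algorithm certifies no s_k)

t_(k+1)/t_k = 6*(2*k + 1)/(k + 1).
A = 12*k + 6, B = k + 1, C = 1.
Solve (12*k + 6)·f(k+1) − (k)·f(k) = 1.
From deg A=1, deg B=1, deg C=0: d=-1.
Bound -1 < 0, so the key equation has no polynomial solution.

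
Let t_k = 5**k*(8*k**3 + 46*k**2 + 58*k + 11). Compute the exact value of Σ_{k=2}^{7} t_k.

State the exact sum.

Σ = 490233750

Step 1: r(k) = 5*(8*k**3 + 70*k**2 + 174*k + 123)/(8*k**3 + 46*k**2 + 58*k + 11).
So A=5 and B=1, with C=k**3 + 23*k**2/4 + 29*k/4 + 11/8.
Need (5)·f(k+1) − (1)·f(k) = k**3 + 23*k**2/4 + 29*k/4 + 11/8.
deg f ≤ 3 (via 0,0,3).
Match coefficients ⇒ f(k) = (2*k**3 + 4*k**2 - 3*k - 1)/8.
So s_k = (B(k−1)f/C)·t_k = ((2*k**3 + 4*k**2 - 3*k - 1)/(8*k**3 + 46*k**2 + 58*k + 11))·t_k = 5**k*(2*k**3 + 4*k**2 - 3*k - 1).
Check: Δs_k = 5**k*(8*k**3 + 46*k**2 + 58*k + 11). ✓
Evaluate s at k=8 and k=2: 490234375 and 625; difference 490233750.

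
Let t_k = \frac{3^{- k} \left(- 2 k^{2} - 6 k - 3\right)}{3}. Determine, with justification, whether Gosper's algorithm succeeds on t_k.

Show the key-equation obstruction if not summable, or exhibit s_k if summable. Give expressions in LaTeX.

Yes. s_k = 3^{- k} \left(k^{2} + 4 k + 4\right).

Compute t_(k+1)/t_k: get (2*k**2 + 10*k + 11)/(3*(2*k**2 + 6*k + 3)).
Take A(k)=1/3, B(k)=1, C(k)=k**2 + 3*k + 3/2.
Key eq: (1/3)·f(k+1) = (1)·f(k) + (k**2 + 3*k + 3/2).
Degrees (0,0,2) ⇒ d ≤ 2.
A polynomial solution: f(k) = -3*(k + 2)**2/2.
Get s_k = R·t_k = (k**2 + 4*k + 4)/3**k with R(k) = B(k−1)f(k)/C(k) = -3*(k + 2)**2/(2*k**2 + 6*k + 3).
Check: Δs_k = (-2*k**2 - 6*k - 3)/(3*3**k). ✓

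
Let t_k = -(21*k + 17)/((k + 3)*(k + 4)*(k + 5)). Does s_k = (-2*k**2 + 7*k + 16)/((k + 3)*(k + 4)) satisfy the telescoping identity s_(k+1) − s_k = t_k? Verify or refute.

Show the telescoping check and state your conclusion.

Valid: the claim telescopes to t_k.

s_(k+1) = (7*k - 2*(k + 1)**2 + 23)/((k + 4)*(k + 5))
s_(k+1) − s_k = (-21*k - 17)/(k**3 + 12*k**2 + 47*k + 60)
(s_(k+1) − s_k) − t_k = 0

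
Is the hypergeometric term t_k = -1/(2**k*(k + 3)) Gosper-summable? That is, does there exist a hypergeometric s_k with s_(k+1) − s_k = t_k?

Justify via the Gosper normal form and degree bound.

No — key equation has no polynomial f.

Compute t_(k+1)/t_k: get (k + 3)/(2*(k + 4)).
Factor: A=k/2 + 3/2; B=k + 4; C=1.
Key eq: (k/2 + 3/2)·f(k+1) = (k + 3)·f(k) + (1).
Degrees (1,1,0) ⇒ d ≤ -1.
Bound -1 < 0, so the key equation has no polynomial solution.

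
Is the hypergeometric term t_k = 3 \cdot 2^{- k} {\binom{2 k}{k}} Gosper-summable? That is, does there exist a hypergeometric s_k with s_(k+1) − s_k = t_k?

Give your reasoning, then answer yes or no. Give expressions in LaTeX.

Step 1: r(k) = (2*k + 1)/(k + 1).
So A=2*k + 1 and B=k + 1, with C=1.
Solve (2*k + 1)·f(k+1) − (k)·f(k) = 1.
Degrees (1,1,0) ⇒ d ≤ -1.
deg f ≤ -1 is impossible — no certificate.

No. Not Gosper-summable.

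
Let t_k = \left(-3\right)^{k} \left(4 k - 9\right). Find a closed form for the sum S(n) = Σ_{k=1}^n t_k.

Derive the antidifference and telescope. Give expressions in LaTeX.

Ratio r(k) = 3*(5 - 4*k)/(4*k - 9).
Normal form (A,B,C) = (-3, 1, k - 9/4).
Need (-3)·f(k+1) − (1)·f(k) = k - 9/4.
Degrees (0,0,1) ⇒ d ≤ 1.
Solve for f: f(k) = -(k - 3)/4 (degree 1 ≤ 1).
R(k) = B(k−1)·f(k)/C(k) = -(k - 3)/(4*k - 9); s_k = R·t_k = (-3)**k*(3 - k).
Δs = (-3)**k*(4*k - 9), as required.
Evaluate: s_(n+1) = (-3)**(n + 1)*(2 - n); subtract s_(1) = -6 ⇒ S(n) = 3*(-3)**n*n - 6*(-3)**n + 6.

S(n) = 3 \left(-3\right)^{n} n - 6 \left(-3\right)^{n} + 6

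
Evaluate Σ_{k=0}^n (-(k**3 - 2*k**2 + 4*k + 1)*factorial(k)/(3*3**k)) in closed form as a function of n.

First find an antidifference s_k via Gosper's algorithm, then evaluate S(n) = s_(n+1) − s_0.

r(k) = (k**4 + 2*k**3 + 4*k**2 + 7*k + 4)/(3*(k**3 - 2*k**2 + 4*k + 1)) after simplifying.
Factor: A=k/3 + 1/3; B=1; C=k**3 - 2*k**2 + 4*k + 1.
Set up (k/3 + 1/3)·f(k+1) − (1)·f(k) − (k**3 - 2*k**2 + 4*k + 1) = 0.
d = 2 from the (1,0,3) case.
Match coefficients ⇒ f(k) = 3*(k**2 - 2*k - 1).
Then R = B(k−1)f/C = 3*(k**2 - 2*k - 1)/(k**3 - 2*k**2 + 4*k + 1), so s_k = R(k)·t_k = (-k**2 + 2*k + 1)*factorial(k)/3**k.
Check: Δs_k = -(k**3 - 2*k**2 + 4*k + 1)*factorial(k)/(3*3**k). ✓
Σ_(k=0)^n t_k = s_(n+1) − s_(0) = (-3**(-n - 1)*(n**2 - 2)*factorial(n + 1)) − (1), i.e. 3**(-n - 1)*(-3**(n + 1) - n**3*factorial(n) - n**2*factorial(n) + 2*n*factorial(n) + 2*factorial(n)).

S(n) = 3**(-n - 1)*(-3**(n + 1) - n**3*factorial(n) - n**2*factorial(n) + 2*n*factorial(n) + 2*factorial(n))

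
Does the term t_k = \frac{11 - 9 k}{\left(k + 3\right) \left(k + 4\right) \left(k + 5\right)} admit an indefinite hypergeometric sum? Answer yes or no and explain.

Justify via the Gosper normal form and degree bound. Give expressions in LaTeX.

Yes. s_k = \frac{k \left(13 - 2 k\right)}{3 \left(k + 3\right) \left(k + 4\right)}.

The ratio is (k + 3)*(9*k - 2)/((k + 6)*(9*k - 11)).
Take A(k)=k + 3, B(k)=k + 6, C(k)=k - 11/9.
f must satisfy (k + 3)·f(k+1) − (k + 5)·f(k) = k - 11/9.
Degrees (1,1,1) ⇒ d ≤ 2.
Coefficient equations give f(k) = k*(2*k - 13)/27.
So s_k = (B(k−1)f/C)·t_k = (k*(k + 5)*(2*k - 13)/(3*(9*k - 11)))·t_k = k*(13 - 2*k)/(3*(k + 3)*(k + 4)).
Verify: (11 - 9*k)/(k**3 + 12*k**2 + 47*k + 60) matches t_k.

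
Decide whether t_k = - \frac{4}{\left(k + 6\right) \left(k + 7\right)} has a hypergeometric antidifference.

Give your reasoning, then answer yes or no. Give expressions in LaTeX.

Compute t_(k+1)/t_k: get (k + 6)/(k + 8).
Factor: A=k + 6; B=k + 8; C=1.
Need (k + 6)·f(k+1) − (k + 7)·f(k) = 1.
d = 1 from the (1,1,0) case.
Coefficient equations give f(k) = k/6.
So s_k = (B(k−1)f/C)·t_k = (k*(k + 7)/6)·t_k = -2*k/(3*k + 18).
Verify: -4/(k**2 + 13*k + 42) matches t_k.

Yes. s_k = - \frac{2 k}{3 k + 18}.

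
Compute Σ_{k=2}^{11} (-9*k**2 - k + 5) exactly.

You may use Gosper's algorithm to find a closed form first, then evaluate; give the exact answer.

Σ = -4560

The ratio is (k + 9*(k + 1)**2 - 4)/(9*k**2 + k - 5).
So A=1 and B=1, with C=k**2 + k/9 - 5/9.
Set up (1)·f(k+1) − (1)·f(k) − (k**2 + k/9 - 5/9) = 0.
Bound: deg f ≤ 3.
Solving with deg f ≤ 3: f(k) = k*(k - 2)*(3*k + 2)/9.
Then R = B(k−1)f/C = k*(k - 2)*(3*k + 2)/(9*k**2 + k - 5), so s_k = R(k)·t_k = k*(-3*k**2 + 4*k + 4).
Verify: -9*k**2 - k + 5 matches t_k.
Σ_(k=2)^(11) t_k = s_(12) − s_(2) = -4560 − (0) = -4560.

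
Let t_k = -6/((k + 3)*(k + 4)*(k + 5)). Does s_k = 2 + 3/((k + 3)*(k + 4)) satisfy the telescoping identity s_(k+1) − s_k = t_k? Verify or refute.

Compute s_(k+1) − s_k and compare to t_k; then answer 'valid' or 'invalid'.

s_(k+1) = 2 + 3/((k + 4)*(k + 5))
s_(k+1) − s_k = -6/(k**3 + 12*k**2 + 47*k + 60)
(s_(k+1) − s_k) − t_k = 0

valid; difference matches t_k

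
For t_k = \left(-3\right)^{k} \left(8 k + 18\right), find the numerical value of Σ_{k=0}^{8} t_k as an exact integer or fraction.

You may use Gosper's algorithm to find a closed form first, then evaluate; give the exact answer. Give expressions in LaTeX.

Σ = 413346

r(k) = 3*(-4*k - 13)/(4*k + 9) after simplifying.
Factor: A=-3; B=1; C=k + 9/4.
Need (-3)·f(k+1) − (1)·f(k) = k + 9/4.
Bound: deg f ≤ 1.
A polynomial solution: f(k) = -(2*k + 3)/8.
Then R = B(k−1)f/C = -(2*k + 3)/(2*(4*k + 9)), so s_k = R(k)·t_k = (-3)**k*(-2*k - 3).
Check: Δs_k = (-3)**k*(8*k + 18). ✓
Telescoping: Σ = s_(9) − s_(0) = 413343 − (-3) = 413346.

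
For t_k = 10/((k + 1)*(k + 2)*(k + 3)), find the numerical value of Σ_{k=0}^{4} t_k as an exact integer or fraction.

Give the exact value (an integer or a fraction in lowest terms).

t_(k+1)/t_k = (k + 1)/(k + 4).
Take A(k)=k + 1, B(k)=k + 4, C(k)=1.
Set up (k + 1)·f(k+1) − (k + 3)·f(k) − (1) = 0.
From deg A=1, deg B=1, deg C=0: d=2.
Coefficient equations give f(k) = k*(k + 3)/4.
Get s_k = R·t_k = 5*k*(k + 3)/(2*(k + 1)*(k + 2)) with R(k) = B(k−1)f(k)/C(k) = k*(k + 3)**2/4.
Δs = 10/(k**3 + 6*k**2 + 11*k + 6), as required.
Telescoping: Σ = s_(5) − s_(0) = 50/21 − (0) = 50/21.

Σ = 50/21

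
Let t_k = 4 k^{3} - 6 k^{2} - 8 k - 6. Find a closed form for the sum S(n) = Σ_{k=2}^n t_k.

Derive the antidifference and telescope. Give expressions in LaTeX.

t_(k+1)/t_k = (2*k**3 + 3*k**2 - 4*k - 8)/(2*k**3 - 3*k**2 - 4*k - 3).
Factor: A=1; B=1; C=k**3 - 3*k**2/2 - 2*k - 3/2.
Solve (1)·f(k+1) − (1)·f(k) = k**3 - 3*k**2/2 - 2*k - 3/2.
deg f ≤ 4 (via 0,0,3).
Coefficient equations give f(k) = k*(k**3 - 4*k**2 - 3)/4.
So s_k = (B(k−1)f/C)·t_k = (k*(k**3 - 4*k**2 - 3)/(2*(2*k**3 - 3*k**2 - 4*k - 3)))·t_k = k*(k**3 - 4*k**2 - 3).
Δs = 4*k**3 - 6*k**2 - 8*k - 6, as required.
Evaluate: s_(n+1) = n**4 - 6*n**2 - 11*n - 6; subtract s_(2) = -22 ⇒ S(n) = n**4 - 6*n**2 - 11*n + 16.

S(n) = n^{4} - 6 n^{2} - 11 n + 16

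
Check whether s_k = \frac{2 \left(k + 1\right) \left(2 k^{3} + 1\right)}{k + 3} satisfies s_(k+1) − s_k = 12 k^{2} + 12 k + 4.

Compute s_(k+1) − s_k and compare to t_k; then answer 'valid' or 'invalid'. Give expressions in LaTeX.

Invalid: residual \frac{4 \left(- 4 k^{3} - 24 k^{2} - 20 k - 5\right)}{k^{2} + 7 k + 12} ≠ 0.

s_(k+1) = 2*(k + 2)*(2*(k + 1)**3 + 1)/(k + 4)
s_(k+1) − s_k = 4*(3*k**4 + 20*k**3 + 34*k**2 + 23*k + 7)/(k**2 + 7*k + 12)
(s_(k+1) − s_k) − t_k = 4*(-4*k**3 - 24*k**2 - 20*k - 5)/(k**2 + 7*k + 12)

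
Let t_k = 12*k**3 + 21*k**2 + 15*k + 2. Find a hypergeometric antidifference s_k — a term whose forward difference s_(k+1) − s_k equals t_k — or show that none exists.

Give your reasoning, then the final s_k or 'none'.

s_k = k*(3*k**3 + k**2 - 2)

r(k) = (12*k**3 + 57*k**2 + 93*k + 50)/(12*k**3 + 21*k**2 + 15*k + 2) after simplifying.
A = 1, B = 1, C = k**3 + 7*k**2/4 + 5*k/4 + 1/6.
Set up (1)·f(k+1) − (1)·f(k) − (k**3 + 7*k**2/4 + 5*k/4 + 1/6) = 0.
d = 4 from the (0,0,3) case.
Solving with deg f ≤ 4: f(k) = k*(3*k**3 + k**2 - 2)/12.
So s_k = (B(k−1)f/C)·t_k = (k*(3*k**3 + k**2 - 2)/(12*k**3 + 21*k**2 + 15*k + 2))·t_k = k*(3*k**3 + k**2 - 2).
Verify: 12*k**3 + 21*k**2 + 15*k + 2 matches t_k.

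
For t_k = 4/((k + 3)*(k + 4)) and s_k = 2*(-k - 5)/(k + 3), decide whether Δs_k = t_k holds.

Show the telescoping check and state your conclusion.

s_(k+1) = 2*(-k - 6)/(k + 4)
s_(k+1) − s_k = 4/(k**2 + 7*k + 12)
(s_(k+1) − s_k) − t_k = 0

Valid: the claim telescopes to t_k.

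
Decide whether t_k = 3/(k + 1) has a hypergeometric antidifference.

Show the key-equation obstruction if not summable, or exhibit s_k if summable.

No. Not Gosper-summable.

The ratio is (k + 1)/(k + 2).
Take A(k)=k + 1, B(k)=k + 2, C(k)=1.
Solve (k + 1)·f(k+1) − (k + 1)·f(k) = 1.
deg f ≤ 0 (via 1,1,0).
Put f(k) = c0: A·f(k+1) − B(k−1)·f(k) − C = -1; need -1 = 0 — inconsistent ⇒ no f, not summable.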